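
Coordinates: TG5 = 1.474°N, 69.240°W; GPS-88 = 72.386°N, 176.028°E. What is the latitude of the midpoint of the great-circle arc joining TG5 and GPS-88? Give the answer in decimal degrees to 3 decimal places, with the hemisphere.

46.921°N

Bx = cos φ₂ cos Δλ = -0.126601,  By = cos φ₂ sin Δλ = -0.274846
φₘ = atan2(sin φ₁ + sin φ₂, √((cos φ₁ + Bx)² + By²)) = 46.92106°
λₘ = λ₁ + atan2(By, cos φ₁ + Bx) = -86.71428°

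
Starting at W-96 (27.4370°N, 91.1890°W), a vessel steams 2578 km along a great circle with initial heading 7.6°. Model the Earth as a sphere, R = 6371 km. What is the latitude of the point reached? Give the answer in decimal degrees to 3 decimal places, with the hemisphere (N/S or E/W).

50.345°N

δ = d/R = 2578/6371 = 0.404646 rad
φ₂ = arcsin(sin φ₁ cos δ + cos φ₁ sin δ cos θ)
   = arcsin(0.46077·0.91924 + 0.88752·0.39369·0.99122) = 50.34513°
λ₂ = λ₁ + atan2(sin θ sin δ cos φ₁, cos δ − sin φ₁ sin φ₂) = -86.50896°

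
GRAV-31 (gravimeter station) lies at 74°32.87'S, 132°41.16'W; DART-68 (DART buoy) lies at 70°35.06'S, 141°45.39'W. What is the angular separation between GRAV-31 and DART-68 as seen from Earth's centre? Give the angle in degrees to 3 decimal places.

GRAV-31: φ = -74.54783°, λ = -132.68600°
DART-68: φ = -70.58433°, λ = -141.75650°
Δφ = 3.9635°,  Δλ = -9.0705°
a = sin²(Δφ/2) + cos φ₁ cos φ₂ sin²(Δλ/2) = 0.001750
c = 2·arcsin(√a) = 0.083681 rad = 4.7946°

4.795°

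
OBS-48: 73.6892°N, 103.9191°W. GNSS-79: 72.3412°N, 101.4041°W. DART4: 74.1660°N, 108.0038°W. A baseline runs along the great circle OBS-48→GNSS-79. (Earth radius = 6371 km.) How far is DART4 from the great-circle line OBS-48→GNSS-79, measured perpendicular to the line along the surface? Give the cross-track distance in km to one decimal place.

79.0 km

δ₁₃ = central angle OBS-48→DART4 = 0.021414 rad  (haversine)
θ₁₃ = bearing OBS-48→DART4 = 294.815°,  θ₁₂ = bearing OBS-48→GNSS-79 = 150.202°
dₓₜ = R·arcsin(sin δ₁₃ · sin(θ₁₃ − θ₁₂)) = 6371·arcsin(0.02141·sin(144.614°)) = 79.001 km
|dₓₜ| = 79.001 km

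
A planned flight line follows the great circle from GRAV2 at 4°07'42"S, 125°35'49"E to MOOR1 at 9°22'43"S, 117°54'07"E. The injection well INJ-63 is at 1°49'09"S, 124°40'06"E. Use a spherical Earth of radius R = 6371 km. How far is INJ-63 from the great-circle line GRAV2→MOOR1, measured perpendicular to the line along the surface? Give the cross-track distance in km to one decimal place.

GRAV2: φ = -4.12833°, λ = +125.59694°
MOOR1: φ = -9.37861°, λ = +117.90194°
INJ-63: φ = -1.81917°, λ = +124.66833°
δ₁₃ = central angle GRAV2→INJ-63 = 0.043431 rad  (haversine)
θ₁₃ = bearing GRAV2→INJ-63 = 338.094°,  θ₁₂ = bearing GRAV2→MOOR1 = 235.104°
dₓₜ = R·arcsin(sin δ₁₃ · sin(θ₁₃ − θ₁₂)) = 6371·arcsin(0.04342·sin(102.989°)) = 269.613 km
|dₓₜ| = 269.613 km

269.6 km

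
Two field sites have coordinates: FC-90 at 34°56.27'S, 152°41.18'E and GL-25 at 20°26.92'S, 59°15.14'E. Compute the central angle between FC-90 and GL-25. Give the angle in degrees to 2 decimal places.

FC-90: φ = -34.93783°, λ = +152.68633°
GL-25: φ = -20.44867°, λ = +59.25233°
Δφ = 14.4892°,  Δλ = -93.4340°
a = sin²(Δφ/2) + cos φ₁ cos φ₂ sin²(Δλ/2) = 0.422965
c = 2·arcsin(√a) = 1.416111 rad = 81.1372°

81.14°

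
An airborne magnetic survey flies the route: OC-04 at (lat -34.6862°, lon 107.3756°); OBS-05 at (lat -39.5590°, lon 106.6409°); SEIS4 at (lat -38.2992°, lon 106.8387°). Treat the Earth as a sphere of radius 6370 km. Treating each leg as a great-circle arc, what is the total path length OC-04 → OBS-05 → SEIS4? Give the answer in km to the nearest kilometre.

687 km

OC-04→OBS-05: c = 0.085658 rad, d = 545.64 km
OBS-05→SEIS4: c = 0.022151 rad, d = 141.10 km
Total = 545.64 + 141.10 = 686.74 km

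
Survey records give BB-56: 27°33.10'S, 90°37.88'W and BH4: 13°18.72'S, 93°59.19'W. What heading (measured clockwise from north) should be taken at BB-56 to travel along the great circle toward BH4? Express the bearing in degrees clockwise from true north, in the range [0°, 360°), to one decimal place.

346.9°

BB-56: φ = -27.55167°, λ = -90.63133°
BH4: φ = -13.31200°, λ = -93.98650°
Δλ = -3.3552°
y = sin Δλ · cos φ₂ = -0.056953
x = cos φ₁ sin φ₂ − sin φ₁ cos φ₂ cos Δλ = 0.245207
θ = atan2(y, x) = -13.0759° → 346.9241° (mod 360°)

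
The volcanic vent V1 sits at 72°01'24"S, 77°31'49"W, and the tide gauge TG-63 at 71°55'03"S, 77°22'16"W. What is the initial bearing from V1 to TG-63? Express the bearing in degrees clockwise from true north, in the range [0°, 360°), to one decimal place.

25.0°

V1: φ = -72.02333°, λ = -77.53028°
TG-63: φ = -71.91750°, λ = -77.37111°
Δλ = 0.1592°
y = sin Δλ · cos φ₂ = 0.000862
x = cos φ₁ sin φ₂ − sin φ₁ cos φ₂ cos Δλ = 0.001846
θ = atan2(y, x) = 25.0368° → 25.0368° (mod 360°)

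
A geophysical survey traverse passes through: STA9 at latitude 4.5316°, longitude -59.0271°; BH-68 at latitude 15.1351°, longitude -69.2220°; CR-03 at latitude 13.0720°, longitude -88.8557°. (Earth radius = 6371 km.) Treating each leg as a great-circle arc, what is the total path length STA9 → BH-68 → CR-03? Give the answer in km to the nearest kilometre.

STA9→BH-68: c = 0.254732 rad, d = 1622.90 km
BH-68→CR-03: c = 0.334170 rad, d = 2129.00 km
Total = 1622.90 + 2129.00 = 3751.90 km

3752 km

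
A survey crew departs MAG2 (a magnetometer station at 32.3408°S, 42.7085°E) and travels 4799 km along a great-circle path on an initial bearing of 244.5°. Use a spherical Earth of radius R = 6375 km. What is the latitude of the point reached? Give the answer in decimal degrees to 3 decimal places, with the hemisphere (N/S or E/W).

δ = d/R = 4799/6375 = 0.752784 rad
φ₂ = arcsin(sin φ₁ cos δ + cos φ₁ sin δ cos θ)
   = arcsin(-0.53495·0.72979 + 0.84488·0.68367·-0.43051) = -39.72297°
λ₂ = λ₁ + atan2(sin θ sin δ cos φ₁, cos δ − sin φ₁ sin φ₂) = -10.64052°

39.723°S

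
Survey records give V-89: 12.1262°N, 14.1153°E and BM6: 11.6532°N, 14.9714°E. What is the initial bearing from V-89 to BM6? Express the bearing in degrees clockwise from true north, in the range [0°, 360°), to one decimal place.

Δλ = 0.8561°
y = sin Δλ · cos φ₂ = 0.014633
x = cos φ₁ sin φ₂ − sin φ₁ cos φ₂ cos Δλ = -0.008232
θ = atan2(y, x) = 119.3612° → 119.3612° (mod 360°)

119.4°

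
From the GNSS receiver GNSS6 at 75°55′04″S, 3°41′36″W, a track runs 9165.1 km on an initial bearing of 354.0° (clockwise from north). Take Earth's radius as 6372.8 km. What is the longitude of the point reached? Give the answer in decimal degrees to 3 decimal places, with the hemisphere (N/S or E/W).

9.678°W

GNSS6: φ = -75.91778°, λ = -3.69333°
δ = d/R = 9165.1/6372.8 = 1.438159 rad
φ₂ = arcsin(sin φ₁ cos δ + cos φ₁ sin δ cos θ)
   = arcsin(-0.96995·0.13225 + 0.24331·0.99122·0.99452) = 6.40649°
λ₂ = λ₁ + atan2(sin θ sin δ cos φ₁, cos δ − sin φ₁ sin φ₂) = -9.67795°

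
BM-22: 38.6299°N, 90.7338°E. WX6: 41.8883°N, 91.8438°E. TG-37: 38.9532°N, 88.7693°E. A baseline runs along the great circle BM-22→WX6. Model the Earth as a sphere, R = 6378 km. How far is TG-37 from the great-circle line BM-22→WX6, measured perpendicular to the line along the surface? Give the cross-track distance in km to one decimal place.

174.1 km

δ₁₃ = central angle BM-22→TG-37 = 0.027313 rad  (haversine)
θ₁₃ = bearing BM-22→TG-37 = 282.537°,  θ₁₂ = bearing BM-22→WX6 = 14.216°
dₓₜ = R·arcsin(sin δ₁₃ · sin(θ₁₃ − θ₁₂)) = 6378·arcsin(0.02731·sin(268.321°)) = -174.127 km
|dₓₜ| = 174.127 km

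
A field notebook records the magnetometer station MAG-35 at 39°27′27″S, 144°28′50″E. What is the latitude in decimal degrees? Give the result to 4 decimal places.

39.4575°S

39° + 27′/60 + 27″/3600 = 39 + 0.45000 + 0.00750 = 39.4575°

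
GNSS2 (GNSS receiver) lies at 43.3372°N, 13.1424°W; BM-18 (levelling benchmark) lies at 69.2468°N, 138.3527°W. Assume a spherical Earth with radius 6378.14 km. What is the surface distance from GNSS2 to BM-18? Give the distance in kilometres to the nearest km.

6729 km

Δφ = 25.9096°,  Δλ = -125.2103°
a = sin²(Δφ/2) + cos φ₁ cos φ₂ sin²(Δλ/2) = 0.253418
c = 2·arcsin(√a) = 1.055074 rad = 60.4513°
d = R·c = 6378.14 × 1.055074 = 6729.4 km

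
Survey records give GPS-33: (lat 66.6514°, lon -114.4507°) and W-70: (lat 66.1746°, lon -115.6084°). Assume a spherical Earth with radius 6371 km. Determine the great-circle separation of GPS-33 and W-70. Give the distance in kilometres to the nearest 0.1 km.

73.9 km

Δφ = -0.4768°,  Δλ = -1.1577°
a = sin²(Δφ/2) + cos φ₁ cos φ₂ sin²(Δλ/2) = 0.000034
c = 2·arcsin(√a) = 0.011602 rad = 0.6648°
d = R·c = 6371 × 0.011602 = 73.9 km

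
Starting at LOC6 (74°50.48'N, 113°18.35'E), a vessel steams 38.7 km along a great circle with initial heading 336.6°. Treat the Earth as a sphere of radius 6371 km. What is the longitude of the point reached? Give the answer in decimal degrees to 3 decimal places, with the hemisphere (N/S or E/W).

LOC6: φ = +74.84133°, λ = +113.30583°
δ = d/R = 38.7/6371 = 0.006074 rad
φ₂ = arcsin(sin φ₁ cos δ + cos φ₁ sin δ cos θ)
   = arcsin(0.96521·0.99998 + 0.26149·0.00607·0.91775) = 75.16012°
λ₂ = λ₁ + atan2(sin θ sin δ cos φ₁, cos δ − sin φ₁ sin φ₂) = 112.76615°

112.766°E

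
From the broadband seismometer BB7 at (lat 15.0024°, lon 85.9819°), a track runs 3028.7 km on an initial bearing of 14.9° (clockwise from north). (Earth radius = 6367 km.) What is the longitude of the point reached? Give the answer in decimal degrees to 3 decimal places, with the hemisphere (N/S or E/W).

δ = d/R = 3028.7/6367 = 0.475687 rad
φ₂ = arcsin(sin φ₁ cos δ + cos φ₁ sin δ cos θ)
   = arcsin(0.25886·0.88898 + 0.96591·0.45795·0.96638) = 41.11614°
λ₂ = λ₁ + atan2(sin θ sin δ cos φ₁, cos δ − sin φ₁ sin φ₂) = 94.97416°

94.974°E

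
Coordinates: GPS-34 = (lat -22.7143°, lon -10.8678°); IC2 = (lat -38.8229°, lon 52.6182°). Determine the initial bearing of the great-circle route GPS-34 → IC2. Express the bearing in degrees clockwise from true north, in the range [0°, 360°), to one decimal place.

Δλ = 63.4860°
y = sin Δλ · cos φ₂ = 0.697147
x = cos φ₁ sin φ₂ − sin φ₁ cos φ₂ cos Δλ = -0.443996
θ = atan2(y, x) = 122.4920° → 122.4920° (mod 360°)

122.5°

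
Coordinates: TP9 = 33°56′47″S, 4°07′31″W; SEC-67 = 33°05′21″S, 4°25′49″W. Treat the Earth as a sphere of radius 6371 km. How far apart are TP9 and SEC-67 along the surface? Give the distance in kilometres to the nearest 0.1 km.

99.4 km

TP9: φ = -33.94639°, λ = -4.12528°
SEC-67: φ = -33.08917°, λ = -4.43028°
Δφ = 0.8572°,  Δλ = -0.3050°
a = sin²(Δφ/2) + cos φ₁ cos φ₂ sin²(Δλ/2) = 0.000061
c = 2·arcsin(√a) = 0.015606 rad = 0.8941°
d = R·c = 6371 × 0.015606 = 99.4 km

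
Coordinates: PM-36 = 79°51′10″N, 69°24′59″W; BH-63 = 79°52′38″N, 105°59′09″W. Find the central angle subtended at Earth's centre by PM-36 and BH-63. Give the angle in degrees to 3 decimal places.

6.330°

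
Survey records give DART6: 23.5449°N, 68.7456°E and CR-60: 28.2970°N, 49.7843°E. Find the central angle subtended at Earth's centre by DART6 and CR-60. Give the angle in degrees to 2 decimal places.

17.68°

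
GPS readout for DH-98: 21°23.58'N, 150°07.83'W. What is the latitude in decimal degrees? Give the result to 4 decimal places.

21° + 23.58′/60 = 21 + 0.39300 = 21.3930°

21.3930°N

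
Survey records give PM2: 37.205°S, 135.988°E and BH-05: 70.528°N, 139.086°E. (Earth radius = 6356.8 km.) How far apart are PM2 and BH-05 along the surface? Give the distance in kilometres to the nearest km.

11955 km

Δφ = 107.7330°,  Δλ = 3.0980°
a = sin²(Δφ/2) + cos φ₁ cos φ₂ sin²(Δλ/2) = 0.652485
c = 2·arcsin(√a) = 1.880703 rad = 107.7563°
d = R·c = 6356.8 × 1.880703 = 11955.3 km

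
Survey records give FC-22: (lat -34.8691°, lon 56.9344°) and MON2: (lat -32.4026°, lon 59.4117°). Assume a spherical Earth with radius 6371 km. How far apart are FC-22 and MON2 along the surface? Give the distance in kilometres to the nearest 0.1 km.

357.5 km

Δφ = 2.4665°,  Δλ = 2.4773°
a = sin²(Δφ/2) + cos φ₁ cos φ₂ sin²(Δλ/2) = 0.000787
c = 2·arcsin(√a) = 0.056112 rad = 3.2150°
d = R·c = 6371 × 0.056112 = 357.5 km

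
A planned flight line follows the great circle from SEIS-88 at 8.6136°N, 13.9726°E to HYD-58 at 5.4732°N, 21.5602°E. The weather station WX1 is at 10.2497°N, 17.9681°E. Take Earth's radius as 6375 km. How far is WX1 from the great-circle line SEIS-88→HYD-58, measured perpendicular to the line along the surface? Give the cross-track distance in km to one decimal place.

335.6 km

δ₁₃ = central angle SEIS-88→WX1 = 0.074480 rad  (haversine)
θ₁₃ = bearing SEIS-88→WX1 = 67.138°,  θ₁₂ = bearing SEIS-88→HYD-58 = 112.139°
dₓₜ = R·arcsin(sin δ₁₃ · sin(θ₁₃ − θ₁₂)) = 6375·arcsin(0.07441·sin(-45.001°)) = -335.595 km
|dₓₜ| = 335.595 km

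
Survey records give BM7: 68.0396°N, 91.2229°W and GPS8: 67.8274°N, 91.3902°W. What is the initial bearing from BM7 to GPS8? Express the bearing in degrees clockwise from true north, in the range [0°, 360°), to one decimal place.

Δλ = -0.1673°
y = sin Δλ · cos φ₂ = -0.001102
x = cos φ₁ sin φ₂ − sin φ₁ cos φ₂ cos Δλ = -0.003702
θ = atan2(y, x) = -163.4237° → 196.5763° (mod 360°)

196.6°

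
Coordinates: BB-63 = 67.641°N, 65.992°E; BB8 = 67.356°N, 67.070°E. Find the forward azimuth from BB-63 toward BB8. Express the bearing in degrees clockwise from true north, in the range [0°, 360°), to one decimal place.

124.1°

Δλ = 1.0780°
y = sin Δλ · cos φ₂ = 0.007243
x = cos φ₁ sin φ₂ − sin φ₁ cos φ₂ cos Δλ = -0.004911
θ = atan2(y, x) = 124.1383° → 124.1383° (mod 360°)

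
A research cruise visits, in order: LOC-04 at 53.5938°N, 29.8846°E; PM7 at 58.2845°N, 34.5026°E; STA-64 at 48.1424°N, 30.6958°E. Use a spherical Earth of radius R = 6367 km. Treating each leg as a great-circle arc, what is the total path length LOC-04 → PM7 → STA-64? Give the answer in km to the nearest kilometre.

LOC-04→PM7: c = 0.093439 rad, d = 594.92 km
PM7→STA-64: c = 0.181356 rad, d = 1154.69 km
Total = 594.92 + 1154.69 = 1749.62 km

1750 km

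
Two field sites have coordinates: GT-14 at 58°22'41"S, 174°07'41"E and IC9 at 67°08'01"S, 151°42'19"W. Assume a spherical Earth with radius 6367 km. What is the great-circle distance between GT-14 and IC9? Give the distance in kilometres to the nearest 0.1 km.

GT-14: φ = -58.37806°, λ = +174.12806°
IC9: φ = -67.13361°, λ = -151.70528°
Δφ = -8.7556°,  Δλ = 34.1667°
a = sin²(Δφ/2) + cos φ₁ cos φ₂ sin²(Δλ/2) = 0.023409
c = 2·arcsin(√a) = 0.307204 rad = 17.6015°
d = R·c = 6367 × 0.307204 = 1956.0 km

1956.0 km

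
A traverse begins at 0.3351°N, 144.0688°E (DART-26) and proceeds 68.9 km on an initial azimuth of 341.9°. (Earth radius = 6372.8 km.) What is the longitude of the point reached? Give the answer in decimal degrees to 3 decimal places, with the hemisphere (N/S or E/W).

143.876°E

δ = d/R = 68.9/6372.8 = 0.010812 rad
φ₂ = arcsin(sin φ₁ cos δ + cos φ₁ sin δ cos θ)
   = arcsin(0.00585·0.99994 + 0.99998·0.01081·0.95052) = 0.92390°
λ₂ = λ₁ + atan2(sin θ sin δ cos φ₁, cos δ − sin φ₁ sin φ₂) = 143.87633°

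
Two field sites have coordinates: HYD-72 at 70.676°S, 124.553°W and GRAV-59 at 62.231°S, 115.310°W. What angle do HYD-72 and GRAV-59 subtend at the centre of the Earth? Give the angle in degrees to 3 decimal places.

Δφ = 8.4450°,  Δλ = 9.2430°
a = sin²(Δφ/2) + cos φ₁ cos φ₂ sin²(Δλ/2) = 0.006422
c = 2·arcsin(√a) = 0.160450 rad = 9.1931°

9.193°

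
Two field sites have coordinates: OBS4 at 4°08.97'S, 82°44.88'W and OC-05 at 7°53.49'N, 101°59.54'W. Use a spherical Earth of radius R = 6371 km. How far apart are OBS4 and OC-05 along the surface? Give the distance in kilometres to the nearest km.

2520 km

OBS4: φ = -4.14950°, λ = -82.74800°
OC-05: φ = +7.89150°, λ = -101.99233°
Δφ = 12.0410°,  Δλ = -19.2443°
a = sin²(Δφ/2) + cos φ₁ cos φ₂ sin²(Δλ/2) = 0.038603
c = 2·arcsin(√a) = 0.395525 rad = 22.6619°
d = R·c = 6371 × 0.395525 = 2519.9 km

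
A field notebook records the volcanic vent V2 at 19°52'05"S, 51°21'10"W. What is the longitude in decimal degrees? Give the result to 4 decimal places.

51.3528°W

51° + 21′/60 + 10″/3600 = 51 + 0.35000 + 0.00278 = 51.3528°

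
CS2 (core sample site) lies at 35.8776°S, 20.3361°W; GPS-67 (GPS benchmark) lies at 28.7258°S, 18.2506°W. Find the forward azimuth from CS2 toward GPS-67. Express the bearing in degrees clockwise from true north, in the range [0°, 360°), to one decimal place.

14.4°

Δλ = 2.0855°
y = sin Δλ · cos φ₂ = 0.031912
x = cos φ₁ sin φ₂ − sin φ₁ cos φ₂ cos Δλ = 0.124158
θ = atan2(y, x) = 14.4146° → 14.4146° (mod 360°)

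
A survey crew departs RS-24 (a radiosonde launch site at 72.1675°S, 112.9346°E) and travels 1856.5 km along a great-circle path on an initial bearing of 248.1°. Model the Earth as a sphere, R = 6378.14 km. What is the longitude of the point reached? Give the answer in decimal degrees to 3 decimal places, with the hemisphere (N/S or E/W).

δ = d/R = 1856.5/6378.14 = 0.291072 rad
φ₂ = arcsin(sin φ₁ cos δ + cos φ₁ sin δ cos θ)
   = arcsin(-0.95196·0.95794 + 0.30624·0.28698·-0.37299) = -70.85521°
λ₂ = λ₁ + atan2(sin θ sin δ cos φ₁, cos δ − sin φ₁ sin φ₂) = 58.65196°

58.652°E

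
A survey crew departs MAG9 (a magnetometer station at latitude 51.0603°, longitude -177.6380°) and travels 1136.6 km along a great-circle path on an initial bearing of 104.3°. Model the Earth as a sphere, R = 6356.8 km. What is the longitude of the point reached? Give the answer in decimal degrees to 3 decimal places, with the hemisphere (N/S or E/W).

δ = d/R = 1136.6/6356.8 = 0.178801 rad
φ₂ = arcsin(sin φ₁ cos δ + cos φ₁ sin δ cos θ)
   = arcsin(0.77781·0.98406 + 0.62850·0.17785·-0.24700) = 47.54422°
λ₂ = λ₁ + atan2(sin θ sin δ cos φ₁, cos δ − sin φ₁ sin φ₂) = -162.84610°

162.846°W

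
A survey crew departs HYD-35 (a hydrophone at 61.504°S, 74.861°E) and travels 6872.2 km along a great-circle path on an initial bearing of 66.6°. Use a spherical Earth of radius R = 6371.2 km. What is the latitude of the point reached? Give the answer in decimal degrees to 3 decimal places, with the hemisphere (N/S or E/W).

δ = d/R = 6872.2/6371.2 = 1.078635 rad
φ₂ = arcsin(sin φ₁ cos δ + cos φ₁ sin δ cos θ)
   = arcsin(-0.87885·0.47253 + 0.47710·0.88131·0.39715) = -14.37664°
λ₂ = λ₁ + atan2(sin θ sin δ cos φ₁, cos δ − sin φ₁ sin φ₂) = 131.47449°

14.377°S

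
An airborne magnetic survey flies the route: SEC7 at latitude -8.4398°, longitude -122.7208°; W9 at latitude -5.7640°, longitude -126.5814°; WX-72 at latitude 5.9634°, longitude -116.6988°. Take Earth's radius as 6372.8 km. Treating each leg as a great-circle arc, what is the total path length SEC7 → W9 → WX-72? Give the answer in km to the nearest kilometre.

2224 km

SEC7→W9: c = 0.081553 rad, d = 519.72 km
W9→WX-72: c = 0.267472 rad, d = 1704.55 km
Total = 519.72 + 1704.55 = 2224.26 km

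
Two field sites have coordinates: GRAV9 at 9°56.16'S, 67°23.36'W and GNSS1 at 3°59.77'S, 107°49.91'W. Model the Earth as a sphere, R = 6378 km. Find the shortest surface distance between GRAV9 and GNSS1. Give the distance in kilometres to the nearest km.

4514 km

GRAV9: φ = -9.93600°, λ = -67.38933°
GNSS1: φ = -3.99617°, λ = -107.83183°
Δφ = 5.9398°,  Δλ = -40.4425°
a = sin²(Δφ/2) + cos φ₁ cos φ₂ sin²(Δλ/2) = 0.120078
c = 2·arcsin(√a) = 0.707722 rad = 40.5495°
d = R·c = 6378 × 0.707722 = 4513.9 km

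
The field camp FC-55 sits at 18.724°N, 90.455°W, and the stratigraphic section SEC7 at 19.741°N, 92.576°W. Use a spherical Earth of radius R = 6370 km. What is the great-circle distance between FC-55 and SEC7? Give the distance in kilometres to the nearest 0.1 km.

Δφ = 1.0170°,  Δλ = -2.1210°
a = sin²(Δφ/2) + cos φ₁ cos φ₂ sin²(Δλ/2) = 0.000384
c = 2·arcsin(√a) = 0.039200 rad = 2.2460°
d = R·c = 6370 × 0.039200 = 249.7 km

249.7 km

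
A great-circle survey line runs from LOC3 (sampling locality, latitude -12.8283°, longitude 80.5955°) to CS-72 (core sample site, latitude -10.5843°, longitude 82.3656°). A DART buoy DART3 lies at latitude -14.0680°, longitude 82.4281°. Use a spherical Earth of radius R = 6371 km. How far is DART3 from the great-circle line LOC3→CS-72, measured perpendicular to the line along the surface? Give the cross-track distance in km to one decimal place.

241.1 km

δ₁₃ = central angle LOC3→DART3 = 0.037892 rad  (haversine)
θ₁₃ = bearing LOC3→DART3 = 125.031°,  θ₁₂ = bearing LOC3→CS-72 = 37.866°
dₓₜ = R·arcsin(sin δ₁₃ · sin(θ₁₃ − θ₁₂)) = 6371·arcsin(0.03788·sin(87.164°)) = 241.114 km
|dₓₜ| = 241.114 km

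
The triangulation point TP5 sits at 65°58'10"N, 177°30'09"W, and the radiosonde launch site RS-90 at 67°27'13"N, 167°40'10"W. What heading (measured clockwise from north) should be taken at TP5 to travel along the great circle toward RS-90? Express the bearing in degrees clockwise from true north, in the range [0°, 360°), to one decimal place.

TP5: φ = +65.96944°, λ = -177.50250°
RS-90: φ = +67.45361°, λ = -167.66944°
Δλ = 9.8331°
y = sin Δλ · cos φ₂ = 0.065482
x = cos φ₁ sin φ₂ − sin φ₁ cos φ₂ cos Δλ = 0.031045
θ = atan2(y, x) = 64.6341° → 64.6341° (mod 360°)

64.6°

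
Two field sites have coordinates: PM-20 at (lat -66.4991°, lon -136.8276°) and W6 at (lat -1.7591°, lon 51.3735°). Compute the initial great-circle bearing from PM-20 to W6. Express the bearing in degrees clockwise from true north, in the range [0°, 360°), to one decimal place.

Δλ = -171.7989°
y = sin Δλ · cos φ₂ = -0.142581
x = cos φ₁ sin φ₂ − sin φ₁ cos φ₂ cos Δλ = -0.919489
θ = atan2(y, x) = -171.1856° → 188.8144° (mod 360°)

188.8°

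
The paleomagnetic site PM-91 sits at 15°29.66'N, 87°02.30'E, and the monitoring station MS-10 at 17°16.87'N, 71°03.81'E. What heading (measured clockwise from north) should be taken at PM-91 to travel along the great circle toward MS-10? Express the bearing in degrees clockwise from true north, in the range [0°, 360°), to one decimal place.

278.9°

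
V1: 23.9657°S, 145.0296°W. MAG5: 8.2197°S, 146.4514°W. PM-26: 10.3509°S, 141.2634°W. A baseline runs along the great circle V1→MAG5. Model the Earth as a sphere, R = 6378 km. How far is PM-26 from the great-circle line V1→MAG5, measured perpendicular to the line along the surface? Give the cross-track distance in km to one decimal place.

546.0 km

δ₁₃ = central angle V1→PM-26 = 0.245734 rad  (haversine)
θ₁₃ = bearing V1→PM-26 = 15.404°,  θ₁₂ = bearing V1→MAG5 = 354.827°
dₓₜ = R·arcsin(sin δ₁₃ · sin(θ₁₃ − θ₁₂)) = 6378·arcsin(0.24327·sin(-339.423°)) = 545.985 km
|dₓₜ| = 545.985 km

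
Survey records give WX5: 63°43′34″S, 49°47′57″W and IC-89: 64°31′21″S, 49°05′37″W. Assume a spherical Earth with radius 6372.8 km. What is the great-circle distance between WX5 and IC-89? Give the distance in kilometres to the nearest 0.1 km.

WX5: φ = -63.72611°, λ = -49.79917°
IC-89: φ = -64.52250°, λ = -49.09361°
Δφ = -0.7964°,  Δλ = 0.7056°
a = sin²(Δφ/2) + cos φ₁ cos φ₂ sin²(Δλ/2) = 0.000056
c = 2·arcsin(√a) = 0.014902 rad = 0.8538°
d = R·c = 6372.8 × 0.014902 = 95.0 km

95.0 km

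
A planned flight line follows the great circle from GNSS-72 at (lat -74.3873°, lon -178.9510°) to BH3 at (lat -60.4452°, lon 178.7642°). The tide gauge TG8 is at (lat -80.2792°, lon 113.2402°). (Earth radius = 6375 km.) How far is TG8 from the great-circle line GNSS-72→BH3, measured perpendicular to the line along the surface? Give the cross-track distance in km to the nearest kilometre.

1105 km

δ₁₃ = central angle GNSS-72→TG8 = 0.259811 rad  (haversine)
θ₁₃ = bearing GNSS-72→TG8 = 217.486°,  θ₁₂ = bearing GNSS-72→BH3 = 355.327°
dₓₜ = R·arcsin(sin δ₁₃ · sin(θ₁₃ − θ₁₂)) = 6375·arcsin(0.25690·sin(-137.841°)) = -1104.754 km
|dₓₜ| = 1104.754 km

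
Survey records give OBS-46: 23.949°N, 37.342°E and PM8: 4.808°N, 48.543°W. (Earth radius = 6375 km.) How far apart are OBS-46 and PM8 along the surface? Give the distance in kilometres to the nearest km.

Δφ = -19.1410°,  Δλ = -85.8850°
a = sin²(Δφ/2) + cos φ₁ cos φ₂ sin²(Δλ/2) = 0.450313
c = 2·arcsin(√a) = 1.471259 rad = 84.2969°
d = R·c = 6375 × 1.471259 = 9379.3 km

9379 km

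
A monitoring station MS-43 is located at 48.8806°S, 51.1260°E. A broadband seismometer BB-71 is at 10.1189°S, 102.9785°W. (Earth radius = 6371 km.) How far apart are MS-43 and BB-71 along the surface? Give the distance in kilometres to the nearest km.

12982 km

Δφ = 38.7617°,  Δλ = -154.1045°
a = sin²(Δφ/2) + cos φ₁ cos φ₂ sin²(Δλ/2) = 0.725021
c = 2·arcsin(√a) = 2.037608 rad = 116.7463°
d = R·c = 6371 × 2.037608 = 12981.6 km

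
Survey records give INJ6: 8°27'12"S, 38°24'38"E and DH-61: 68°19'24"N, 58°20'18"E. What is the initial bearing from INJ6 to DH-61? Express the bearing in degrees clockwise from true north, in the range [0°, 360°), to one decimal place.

7.4°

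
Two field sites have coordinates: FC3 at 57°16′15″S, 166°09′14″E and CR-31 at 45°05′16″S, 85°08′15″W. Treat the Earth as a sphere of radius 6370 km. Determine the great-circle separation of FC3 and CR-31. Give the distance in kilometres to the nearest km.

6865 km

FC3: φ = -57.27083°, λ = +166.15389°
CR-31: φ = -45.08778°, λ = -85.13750°
Δφ = 12.1831°,  Δλ = 108.7086°
a = sin²(Δφ/2) + cos φ₁ cos φ₂ sin²(Δλ/2) = 0.263343
c = 2·arcsin(√a) = 1.077747 rad = 61.7504°
d = R·c = 6370 × 1.077747 = 6865.3 km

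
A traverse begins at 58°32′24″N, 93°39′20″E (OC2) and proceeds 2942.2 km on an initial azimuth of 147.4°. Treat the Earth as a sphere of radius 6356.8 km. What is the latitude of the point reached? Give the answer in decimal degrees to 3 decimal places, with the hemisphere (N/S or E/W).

34.537°N

OC2: φ = +58.54000°, λ = +93.65556°
δ = d/R = 2942.2/6356.8 = 0.462843 rad
φ₂ = arcsin(sin φ₁ cos δ + cos φ₁ sin δ cos θ)
   = arcsin(0.85300·0.89479 + 0.52190·0.44649·-0.84245) = 34.53737°
λ₂ = λ₁ + atan2(sin θ sin δ cos φ₁, cos δ − sin φ₁ sin φ₂) = 110.63480°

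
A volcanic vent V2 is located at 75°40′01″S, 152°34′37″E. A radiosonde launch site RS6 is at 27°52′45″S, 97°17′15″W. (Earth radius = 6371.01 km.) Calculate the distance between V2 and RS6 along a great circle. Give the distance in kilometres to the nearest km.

7540 km

V2: φ = -75.66694°, λ = +152.57694°
RS6: φ = -27.87917°, λ = -97.28750°
Δφ = 47.7878°,  Δλ = 110.1356°
a = sin²(Δφ/2) + cos φ₁ cos φ₂ sin²(Δλ/2) = 0.311138
c = 2·arcsin(√a) = 1.183459 rad = 67.8072°
d = R·c = 6371.01 × 1.183459 = 7539.8 km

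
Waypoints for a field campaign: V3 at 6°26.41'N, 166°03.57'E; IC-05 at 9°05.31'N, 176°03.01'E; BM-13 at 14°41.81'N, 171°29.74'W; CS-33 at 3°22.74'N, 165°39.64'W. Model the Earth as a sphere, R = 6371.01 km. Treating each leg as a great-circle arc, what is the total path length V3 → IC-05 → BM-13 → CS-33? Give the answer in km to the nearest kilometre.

V3: φ = +6.44017°, λ = +166.05950°
IC-05: φ = +9.08850°, λ = +176.05017°
BM-13: φ = +14.69683°, λ = -171.49567°
CS-33: φ = +3.37900°, λ = -165.66067°
V3→IC-05: c = 0.178828 rad, d = 1139.31 km
IC-05→BM-13: c = 0.234039 rad, d = 1491.06 km
BM-13→CS-33: c = 0.221584 rad, d = 1411.71 km
Total = 1139.31 + 1491.06 + 1411.71 = 4042.09 km

4042 km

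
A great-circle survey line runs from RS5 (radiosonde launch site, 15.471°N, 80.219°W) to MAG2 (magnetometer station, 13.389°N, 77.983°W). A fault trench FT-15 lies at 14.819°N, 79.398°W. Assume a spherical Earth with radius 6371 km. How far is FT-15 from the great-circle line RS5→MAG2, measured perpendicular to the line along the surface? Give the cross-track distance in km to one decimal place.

8.5 km

δ₁₃ = central angle RS5→FT-15 = 0.017911 rad  (haversine)
θ₁₃ = bearing RS5→FT-15 = 129.337°,  θ₁₂ = bearing RS5→MAG2 = 133.590°
dₓₜ = R·arcsin(sin δ₁₃ · sin(θ₁₃ − θ₁₂)) = 6371·arcsin(0.01791·sin(-4.253°)) = -8.462 km
|dₓₜ| = 8.462 km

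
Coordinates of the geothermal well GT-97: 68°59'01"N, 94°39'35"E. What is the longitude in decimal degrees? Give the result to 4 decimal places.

94° + 39′/60 + 35″/3600 = 94 + 0.65000 + 0.00972 = 94.6597°

94.6597°E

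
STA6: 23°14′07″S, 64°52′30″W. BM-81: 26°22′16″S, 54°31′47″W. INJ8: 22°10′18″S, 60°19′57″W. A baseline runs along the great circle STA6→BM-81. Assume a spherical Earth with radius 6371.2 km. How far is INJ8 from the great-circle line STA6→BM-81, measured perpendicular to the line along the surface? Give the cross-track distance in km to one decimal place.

STA6: φ = -23.23528°, λ = -64.87500°
BM-81: φ = -26.37111°, λ = -54.52972°
INJ8: φ = -22.17167°, λ = -60.33250°
δ₁₃ = central angle STA6→INJ8 = 0.075453 rad  (haversine)
θ₁₃ = bearing STA6→INJ8 = 76.643°,  θ₁₂ = bearing STA6→BM-81 = 110.592°
dₓₜ = R·arcsin(sin δ₁₃ · sin(θ₁₃ − θ₁₂)) = 6371.2·arcsin(0.07538·sin(-33.949°)) = -268.290 km
|dₓₜ| = 268.290 km

268.3 km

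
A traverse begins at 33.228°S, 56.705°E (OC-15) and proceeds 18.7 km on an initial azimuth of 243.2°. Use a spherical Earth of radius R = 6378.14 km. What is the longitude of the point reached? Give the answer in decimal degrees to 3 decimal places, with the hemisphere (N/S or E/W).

δ = d/R = 18.7/6378.14 = 0.002932 rad
φ₂ = arcsin(sin φ₁ cos δ + cos φ₁ sin δ cos θ)
   = arcsin(-0.54797·1.00000 + 0.83650·0.00293·-0.45088) = -33.30361°
λ₂ = λ₁ + atan2(sin θ sin δ cos φ₁, cos δ − sin φ₁ sin φ₂) = 56.52560°

56.526°E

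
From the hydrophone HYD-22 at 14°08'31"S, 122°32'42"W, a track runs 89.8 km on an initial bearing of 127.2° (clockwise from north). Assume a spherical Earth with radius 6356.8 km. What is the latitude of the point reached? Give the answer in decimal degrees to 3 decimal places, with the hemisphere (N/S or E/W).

14.630°S

HYD-22: φ = -14.14194°, λ = -122.54500°
δ = d/R = 89.8/6356.8 = 0.014127 rad
φ₂ = arcsin(sin φ₁ cos δ + cos φ₁ sin δ cos θ)
   = arcsin(-0.24432·0.99990 + 0.96969·0.01413·-0.60460) = -14.63038°
λ₂ = λ₁ + atan2(sin θ sin δ cos φ₁, cos δ − sin φ₁ sin φ₂) = -121.87870°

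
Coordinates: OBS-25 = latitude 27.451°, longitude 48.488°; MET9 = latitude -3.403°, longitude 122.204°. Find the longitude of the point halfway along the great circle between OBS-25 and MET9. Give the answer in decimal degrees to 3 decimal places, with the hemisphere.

87.869°E

Bx = cos φ₂ cos Δλ = 0.279904,  By = cos φ₂ sin Δλ = 0.958191
φₘ = atan2(sin φ₁ + sin φ₂, √((cos φ₁ + Bx)² + By²)) = 14.89273°
λₘ = λ₁ + atan2(By, cos φ₁ + Bx) = 87.86901°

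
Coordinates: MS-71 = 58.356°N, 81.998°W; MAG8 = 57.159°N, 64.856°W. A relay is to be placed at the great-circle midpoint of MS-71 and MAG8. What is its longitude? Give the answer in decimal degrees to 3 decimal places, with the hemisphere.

Bx = cos φ₂ cos Δλ = 0.518219,  By = cos φ₂ sin Δλ = 0.159841
φₘ = atan2(sin φ₁ + sin φ₂, √((cos φ₁ + Bx)² + By²)) = 58.04708°
λₘ = λ₁ + atan2(By, cos φ₁ + Bx) = -73.28399°

73.284°W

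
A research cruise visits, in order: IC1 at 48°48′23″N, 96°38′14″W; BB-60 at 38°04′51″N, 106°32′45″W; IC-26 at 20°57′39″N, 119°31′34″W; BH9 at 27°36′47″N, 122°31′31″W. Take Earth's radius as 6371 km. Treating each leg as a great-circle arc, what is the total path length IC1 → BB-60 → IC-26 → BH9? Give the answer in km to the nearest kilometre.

4508 km

IC1: φ = +48.80639°, λ = -96.63722°
BB-60: φ = +38.08083°, λ = -106.54583°
IC-26: φ = +20.96083°, λ = -119.52611°
BH9: φ = +27.61306°, λ = -122.52528°
IC1→BB-60: c = 0.224987 rad, d = 1433.39 km
BB-60→IC-26: c = 0.357119 rad, d = 2275.21 km
IC-26→BH9: c = 0.125508 rad, d = 799.61 km
Total = 1433.39 + 2275.21 + 799.61 = 4508.21 km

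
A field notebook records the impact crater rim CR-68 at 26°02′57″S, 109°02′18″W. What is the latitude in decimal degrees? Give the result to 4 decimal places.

26° + 2′/60 + 57″/3600 = 26 + 0.03333 + 0.01583 = 26.0492°

26.0492°S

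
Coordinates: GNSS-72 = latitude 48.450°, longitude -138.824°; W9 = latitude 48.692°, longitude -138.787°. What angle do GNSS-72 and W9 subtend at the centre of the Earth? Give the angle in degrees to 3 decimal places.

0.243°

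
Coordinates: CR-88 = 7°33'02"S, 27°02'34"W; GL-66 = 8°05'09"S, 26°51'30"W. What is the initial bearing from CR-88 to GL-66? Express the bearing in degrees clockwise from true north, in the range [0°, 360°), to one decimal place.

CR-88: φ = -7.55056°, λ = -27.04278°
GL-66: φ = -8.08583°, λ = -26.85833°
Δλ = 0.1844°
y = sin Δλ · cos φ₂ = 0.003187
x = cos φ₁ sin φ₂ − sin φ₁ cos φ₂ cos Δλ = -0.009343
θ = atan2(y, x) = 161.1639° → 161.1639° (mod 360°)

161.2°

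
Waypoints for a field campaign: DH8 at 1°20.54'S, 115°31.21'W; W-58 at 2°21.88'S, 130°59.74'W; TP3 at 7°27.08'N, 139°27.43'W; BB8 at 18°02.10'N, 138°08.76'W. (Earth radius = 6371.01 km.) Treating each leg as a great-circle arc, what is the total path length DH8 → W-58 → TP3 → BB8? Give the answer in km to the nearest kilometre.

DH8: φ = -1.34233°, λ = -115.52017°
W-58: φ = -2.36467°, λ = -130.99567°
TP3: φ = +7.45133°, λ = -139.45717°
BB8: φ = +18.03500°, λ = -138.14600°
DH8→W-58: c = 0.270542 rad, d = 1723.62 km
W-58→TP3: c = 0.225974 rad, d = 1439.68 km
TP3→BB8: c = 0.186059 rad, d = 1185.38 km
Total = 1723.62 + 1439.68 + 1185.38 = 4348.69 km

4349 km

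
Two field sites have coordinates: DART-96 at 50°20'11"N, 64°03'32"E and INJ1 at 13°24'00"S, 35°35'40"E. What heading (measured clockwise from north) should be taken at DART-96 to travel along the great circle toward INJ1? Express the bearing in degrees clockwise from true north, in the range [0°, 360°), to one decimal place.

DART-96: φ = +50.33639°, λ = +64.05889°
INJ1: φ = -13.40000°, λ = +35.59444°
Δλ = -28.4644°
y = sin Δλ · cos φ₂ = -0.463638
x = cos φ₁ sin φ₂ − sin φ₁ cos φ₂ cos Δλ = -0.806242
θ = atan2(y, x) = -150.0985° → 209.9015° (mod 360°)

209.9°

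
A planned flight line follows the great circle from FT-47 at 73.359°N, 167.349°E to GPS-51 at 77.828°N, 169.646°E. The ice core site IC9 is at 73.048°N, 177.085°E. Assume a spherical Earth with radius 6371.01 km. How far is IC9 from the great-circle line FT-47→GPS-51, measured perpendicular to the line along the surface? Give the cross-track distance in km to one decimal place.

313.4 km

δ₁₃ = central angle FT-47→IC9 = 0.049347 rad  (haversine)
θ₁₃ = bearing FT-47→IC9 = 91.632°,  θ₁₂ = bearing FT-47→GPS-51 = 6.177°
dₓₜ = R·arcsin(sin δ₁₃ · sin(θ₁₃ − θ₁₂)) = 6371.01·arcsin(0.04933·sin(85.455°)) = 313.401 km
|dₓₜ| = 313.401 km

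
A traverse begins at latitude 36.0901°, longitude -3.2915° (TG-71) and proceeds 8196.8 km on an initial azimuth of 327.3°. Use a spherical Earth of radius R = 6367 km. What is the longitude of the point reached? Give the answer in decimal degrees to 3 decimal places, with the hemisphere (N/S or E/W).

119.021°W

δ = d/R = 8196.8/6367 = 1.287388 rad
φ₂ = arcsin(sin φ₁ cos δ + cos φ₁ sin δ cos θ)
   = arcsin(0.58906·0.27963 + 0.80809·0.96011·0.84151) = 54.84608°
λ₂ = λ₁ + atan2(sin θ sin δ cos φ₁, cos δ − sin φ₁ sin φ₂) = -119.02098°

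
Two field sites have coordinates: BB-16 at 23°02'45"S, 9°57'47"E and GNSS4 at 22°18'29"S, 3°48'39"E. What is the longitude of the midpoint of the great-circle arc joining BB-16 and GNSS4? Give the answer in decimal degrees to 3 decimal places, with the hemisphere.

BB-16: φ = -23.04583°, λ = +9.96306°
GNSS4: φ = -22.30806°, λ = +3.81083°
Bx = cos φ₂ cos Δλ = 0.919828,  By = cos φ₂ sin Δλ = -0.099149
φₘ = atan2(sin φ₁ + sin φ₂, √((cos φ₁ + Bx)² + By²)) = -22.70635°
λₘ = λ₁ + atan2(By, cos φ₁ + Bx) = 6.87866°

6.879°E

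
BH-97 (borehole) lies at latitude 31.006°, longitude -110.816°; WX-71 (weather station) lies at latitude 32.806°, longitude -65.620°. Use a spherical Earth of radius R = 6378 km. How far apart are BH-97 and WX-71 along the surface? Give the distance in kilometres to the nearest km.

Δφ = 1.8000°,  Δλ = 45.1960°
a = sin²(Δφ/2) + cos φ₁ cos φ₂ sin²(Δλ/2) = 0.106621
c = 2·arcsin(√a) = 0.665259 rad = 38.1165°
d = R·c = 6378 × 0.665259 = 4243.0 km

4243 km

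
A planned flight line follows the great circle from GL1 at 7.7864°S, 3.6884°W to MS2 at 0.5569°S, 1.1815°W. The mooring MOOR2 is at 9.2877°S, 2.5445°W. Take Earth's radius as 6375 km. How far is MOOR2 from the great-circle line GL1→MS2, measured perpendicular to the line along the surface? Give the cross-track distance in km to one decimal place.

δ₁₃ = central angle GL1→MOOR2 = 0.032808 rad  (haversine)
θ₁₃ = bearing GL1→MOOR2 = 143.085°,  θ₁₂ = bearing GL1→MS2 = 19.183°
dₓₜ = R·arcsin(sin δ₁₃ · sin(θ₁₃ − θ₁₂)) = 6375·arcsin(0.03280·sin(123.902°)) = 173.584 km
|dₓₜ| = 173.584 km

173.6 km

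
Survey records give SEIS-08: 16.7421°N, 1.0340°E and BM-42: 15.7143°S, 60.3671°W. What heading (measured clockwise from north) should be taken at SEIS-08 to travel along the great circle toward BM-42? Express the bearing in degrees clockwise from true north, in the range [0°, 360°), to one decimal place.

Δλ = -61.4011°
y = sin Δλ · cos φ₂ = -0.845176
x = cos φ₁ sin φ₂ − sin φ₁ cos φ₂ cos Δλ = -0.392095
θ = atan2(y, x) = -114.8876° → 245.1124° (mod 360°)

245.1°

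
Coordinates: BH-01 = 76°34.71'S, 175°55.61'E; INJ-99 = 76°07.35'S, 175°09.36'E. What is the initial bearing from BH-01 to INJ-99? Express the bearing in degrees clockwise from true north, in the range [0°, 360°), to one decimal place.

BH-01: φ = -76.57850°, λ = +175.92683°
INJ-99: φ = -76.12250°, λ = +175.15600°
Δλ = -0.7708°
y = sin Δλ · cos φ₂ = -0.003227
x = cos φ₁ sin φ₂ − sin φ₁ cos φ₂ cos Δλ = 0.007938
θ = atan2(y, x) = -22.1224° → 337.8776° (mod 360°)

337.9°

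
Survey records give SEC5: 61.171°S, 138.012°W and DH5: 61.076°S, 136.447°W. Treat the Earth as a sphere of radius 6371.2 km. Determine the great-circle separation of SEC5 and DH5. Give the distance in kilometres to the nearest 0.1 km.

84.7 km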